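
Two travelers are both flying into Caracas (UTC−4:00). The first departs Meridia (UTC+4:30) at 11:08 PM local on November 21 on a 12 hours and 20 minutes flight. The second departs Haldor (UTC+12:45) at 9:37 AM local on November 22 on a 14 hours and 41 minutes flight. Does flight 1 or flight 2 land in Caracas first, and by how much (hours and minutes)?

the first, by 4 hours 35 minutes

Flight 1 in UTC: 11:08 PM − 4:30 = 6:38 PM on Nov 21.
+12 hours and 20 minutes → arrive 6:58 AM UTC on Nov 22.
Flight 2 in UTC: 9:37 AM − 12:45 = 8:52 PM on Nov 21.
+14 hours and 41 minutes → arrive 11:33 AM UTC on Nov 22.
Flight 1 lands earlier by 4 hours 35 minutes.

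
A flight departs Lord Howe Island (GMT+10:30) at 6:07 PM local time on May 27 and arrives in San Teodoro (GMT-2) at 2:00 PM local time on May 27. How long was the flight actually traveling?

San Teodoro is 12:30 behind Lord Howe Island.
Clock-face elapsed time (ignoring zones) is −4 hours 7 minutes.
Actual elapsed = −4 hours 7 minutes + 12:30 = 8 hours 23 minutes.

8 hours 23 minutes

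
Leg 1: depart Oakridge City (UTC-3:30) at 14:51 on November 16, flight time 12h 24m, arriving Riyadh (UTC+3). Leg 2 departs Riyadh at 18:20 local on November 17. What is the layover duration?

Convert departure to UTC: 14:51 + 3:30 = 18:21 UTC on Nov 16.
Add 12 hours and 24 minutes flight time → 06:45 UTC (Nov 17).
Riyadh is UTC+3:00, so local arrival = 06:45 + 3:00 = 09:45 on Nov 17.
Layover = 18:20 − 09:45 = 8 hours 35 minutes.

8 hours 35 minutes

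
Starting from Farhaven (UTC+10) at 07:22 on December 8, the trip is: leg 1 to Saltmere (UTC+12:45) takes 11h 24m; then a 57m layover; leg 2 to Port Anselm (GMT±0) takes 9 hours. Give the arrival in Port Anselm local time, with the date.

18:43 on December 8

Convert departure to UTC: 07:22 − 10:00 = 21:22 UTC on Dec 7.
Add 11 hours and 24 minutes leg 1 → 08:46 UTC (Dec 8).
Add 57 minutes layover in Saltmere → 09:43 UTC.
Add 9 hours leg 2 → 18:43 UTC.
Port Anselm is UTC+0, so local arrival is the same: 18:43 on Dec 8.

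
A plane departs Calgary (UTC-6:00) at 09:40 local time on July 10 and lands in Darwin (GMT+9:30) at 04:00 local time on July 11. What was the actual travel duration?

2 hours 50 minutes

Departure in UTC: 09:40 + 6:00 = 15:40 on Jul 10.
Arrival in UTC: 04:00 − 9:30 = 18:30 on Jul 10.
Elapsed = 18:30 − 15:40 = 2 hours 50 minutes.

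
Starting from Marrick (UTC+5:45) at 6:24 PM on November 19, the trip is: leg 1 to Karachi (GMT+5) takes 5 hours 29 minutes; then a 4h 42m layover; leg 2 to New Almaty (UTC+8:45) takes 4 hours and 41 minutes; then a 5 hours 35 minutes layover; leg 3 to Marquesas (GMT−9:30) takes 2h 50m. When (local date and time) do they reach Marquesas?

2:26 AM on Nov 20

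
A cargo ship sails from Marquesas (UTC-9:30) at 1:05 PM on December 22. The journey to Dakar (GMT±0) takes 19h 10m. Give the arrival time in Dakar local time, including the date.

5:45 PM on December 23

Convert departure to UTC: 1:05 PM + 9:30 = 10:35 PM UTC on Dec 22.
Add 19 hours and 10 minutes travel time → 5:45 PM UTC (Dec 23).
Dakar is UTC+0, so local arrival is the same: 5:45 PM on Dec 23.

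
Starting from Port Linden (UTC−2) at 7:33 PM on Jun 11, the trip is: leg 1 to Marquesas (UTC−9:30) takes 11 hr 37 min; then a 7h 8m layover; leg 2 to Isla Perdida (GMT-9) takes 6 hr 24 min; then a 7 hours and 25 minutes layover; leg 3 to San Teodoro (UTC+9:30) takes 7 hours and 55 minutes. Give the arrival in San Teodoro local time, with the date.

Convert departure to UTC: 7:33 PM + 2:00 = 9:33 PM UTC on Jun 11.
Add 11 hours and 37 minutes leg 1 → 9:10 AM UTC (Jun 12).
Add 7 hours and 8 minutes layover in Marquesas → 4:18 PM UTC.
Add 6 hours and 24 minutes leg 2 → 10:42 PM UTC.
Add 7 hours and 25 minutes layover in Isla Perdida → 6:07 AM UTC (Jun 13).
Add 7 hours 55 minutes leg 3 → 2:02 PM UTC.
San Teodoro is UTC+9:30, so local arrival = 2:02 PM + 9:30 = 11:32 PM on Jun 13.

11:32 PM on June 13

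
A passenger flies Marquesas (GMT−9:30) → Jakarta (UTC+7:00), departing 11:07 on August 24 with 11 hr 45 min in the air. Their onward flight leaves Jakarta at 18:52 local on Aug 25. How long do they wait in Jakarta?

Convert departure to UTC: 11:07 + 9:30 = 20:37 UTC on Aug 24.
Add 11 hours 45 minutes flight time → 08:22 UTC (Aug 25).
Jakarta is UTC+7:00, so local arrival = 08:22 + 7:00 = 15:22 on Aug 25.
Layover = 18:52 − 15:22 = 3 hours 30 minutes.

3 hours 30 minutes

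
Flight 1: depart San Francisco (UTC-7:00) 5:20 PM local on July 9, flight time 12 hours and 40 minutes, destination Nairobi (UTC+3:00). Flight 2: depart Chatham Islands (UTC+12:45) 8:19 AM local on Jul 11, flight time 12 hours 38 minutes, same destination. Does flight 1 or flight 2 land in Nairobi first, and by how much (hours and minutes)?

the first, by 19 hours 12 minutes

Flight 1 in UTC: 5:20 PM + 7:00 = 12:20 AM on Jul 10.
+12 hours 40 minutes → arrive 1:00 PM UTC on Jul 10.
Flight 2 in UTC: 8:19 AM − 12:45 = 7:34 PM on Jul 10.
+12 hours and 38 minutes → arrive 8:12 AM UTC on Jul 11.
Flight 1 lands earlier by 19 hours 12 minutes.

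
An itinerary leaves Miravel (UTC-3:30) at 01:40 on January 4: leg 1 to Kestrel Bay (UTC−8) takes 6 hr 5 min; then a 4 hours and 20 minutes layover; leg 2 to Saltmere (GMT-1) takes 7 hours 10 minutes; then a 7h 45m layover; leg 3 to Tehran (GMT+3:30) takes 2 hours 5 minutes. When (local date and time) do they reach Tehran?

Convert departure to UTC: 01:40 + 3:30 = 05:10 UTC on Jan 4.
Add 6 hours and 5 minutes leg 1 → 11:15 UTC.
Add 4 hours 20 minutes layover in Kestrel Bay → 15:35 UTC.
Add 7 hours and 10 minutes leg 2 → 22:45 UTC.
Add 7 hours and 45 minutes layover in Saltmere → 06:30 UTC (Jan 5).
Add 2 hours 5 minutes leg 3 → 08:35 UTC.
Tehran is UTC+3:30, so local arrival = 08:35 + 3:30 = 12:05 on Jan 5.

12:05 on Jan 5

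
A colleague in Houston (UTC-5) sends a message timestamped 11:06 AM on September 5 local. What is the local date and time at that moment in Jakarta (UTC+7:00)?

11:06 PM on September 5

Jakarta is 12:00 ahead of Houston.
Shift by the zone difference: 11:06 AM + 12:00 = 11:06 PM on Sep 5 in Jakarta.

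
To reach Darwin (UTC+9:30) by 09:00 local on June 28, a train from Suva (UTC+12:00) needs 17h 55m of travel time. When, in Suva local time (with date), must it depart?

17:35 on June 27

Target arrival in UTC: 09:00 − 9:30 = 23:30 on Jun 27.
Subtract 17 hours and 55 minutes → departure 05:35 UTC on Jun 27.
Suva is UTC+12:00: 05:35 + 12:00 = 17:35 on Jun 27.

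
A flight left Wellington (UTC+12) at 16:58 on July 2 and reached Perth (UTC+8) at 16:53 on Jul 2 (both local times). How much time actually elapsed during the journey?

3 hours 55 minutes

Departure in UTC: 16:58 − 12:00 = 04:58 on Jul 2.
Arrival in UTC: 16:53 − 8:00 = 08:53 on Jul 2.
Elapsed = 08:53 − 04:58 = 3 hours 55 minutes.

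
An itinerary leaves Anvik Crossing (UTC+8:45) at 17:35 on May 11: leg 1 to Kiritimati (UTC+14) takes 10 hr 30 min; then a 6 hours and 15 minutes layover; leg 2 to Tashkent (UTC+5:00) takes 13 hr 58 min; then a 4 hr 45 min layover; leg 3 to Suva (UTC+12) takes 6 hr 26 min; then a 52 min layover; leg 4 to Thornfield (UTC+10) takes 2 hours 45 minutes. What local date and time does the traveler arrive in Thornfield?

Convert departure to UTC: 17:35 − 8:45 = 08:50 UTC on May 11.
Add 10 hours and 30 minutes leg 1 → 19:20 UTC.
Add 6 hours and 15 minutes layover in Kiritimati → 01:35 UTC (May 12).
Add 13 hours and 58 minutes leg 2 → 15:33 UTC.
Add 4 hours and 45 minutes layover in Tashkent → 20:18 UTC.
Add 6 hours 26 minutes leg 3 → 02:44 UTC (May 13).
Add 52 minutes layover in Suva → 03:36 UTC.
Add 2 hours and 45 minutes leg 4 → 06:21 UTC.
Thornfield is UTC+10:00, so local arrival = 06:21 + 10:00 = 16:21 on May 13.

16:21 on May 13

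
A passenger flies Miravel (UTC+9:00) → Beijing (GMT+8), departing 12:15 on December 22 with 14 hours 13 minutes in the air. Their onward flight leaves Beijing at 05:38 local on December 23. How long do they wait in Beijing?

4 hours 10 minutes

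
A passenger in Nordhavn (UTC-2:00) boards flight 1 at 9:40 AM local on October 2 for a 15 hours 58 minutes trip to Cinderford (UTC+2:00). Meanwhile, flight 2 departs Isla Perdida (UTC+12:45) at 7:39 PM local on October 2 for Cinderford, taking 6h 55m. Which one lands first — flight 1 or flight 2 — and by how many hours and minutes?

the second, by 13 hours 49 minutes

Flight 1 in UTC: 9:40 AM + 2:00 = 11:40 AM on Oct 2.
+15 hours 58 minutes → arrive 3:38 AM UTC on Oct 3.
Flight 2 in UTC: 7:39 PM − 12:45 = 6:54 AM on Oct 2.
+6 hours 55 minutes → arrive 1:49 PM UTC on Oct 2.
Flight 2 lands earlier by 13 hours 49 minutes.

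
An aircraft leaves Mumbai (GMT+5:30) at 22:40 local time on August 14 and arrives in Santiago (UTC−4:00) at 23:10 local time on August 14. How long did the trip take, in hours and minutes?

Santiago is 9:30 behind Mumbai.
Clock-face elapsed time (ignoring zones) is 30 minutes.
Actual elapsed = 30 minutes + 9:30 = 10 hours.

10 hours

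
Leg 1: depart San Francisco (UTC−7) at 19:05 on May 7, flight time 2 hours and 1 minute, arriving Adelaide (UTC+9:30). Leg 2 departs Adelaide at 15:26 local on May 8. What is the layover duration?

1 hour 50 minutes

Convert departure to UTC: 19:05 + 7:00 = 02:05 UTC on May 8.
Add 2 hours 1 minute flight time → 04:06 UTC.
Adelaide is UTC+9:30, so local arrival = 04:06 + 9:30 = 13:36 on May 8.
Layover = 15:26 − 13:36 = 1 hour 50 minutes.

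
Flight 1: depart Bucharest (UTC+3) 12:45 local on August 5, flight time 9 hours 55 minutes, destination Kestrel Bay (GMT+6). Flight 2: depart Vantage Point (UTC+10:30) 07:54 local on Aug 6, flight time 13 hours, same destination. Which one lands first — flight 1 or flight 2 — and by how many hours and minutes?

the first, by 14 hours 44 minutes

Flight 1 in UTC: 12:45 − 3:00 = 09:45 on Aug 5.
+9 hours and 55 minutes → arrive 19:40 UTC on Aug 5.
Flight 2 in UTC: 07:54 − 10:30 = 21:24 on Aug 5.
+13 hours → arrive 10:24 UTC on Aug 6.
Flight 1 lands earlier by 14 hours 44 minutes.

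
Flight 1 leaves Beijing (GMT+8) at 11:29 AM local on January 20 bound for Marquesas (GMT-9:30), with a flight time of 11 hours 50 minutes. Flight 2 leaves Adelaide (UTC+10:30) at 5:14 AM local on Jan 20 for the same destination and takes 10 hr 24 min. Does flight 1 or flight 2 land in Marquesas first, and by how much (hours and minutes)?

the second, by 10 hours 11 minutes

Flight 1 in UTC: 11:29 AM − 8:00 = 3:29 AM on Jan 20.
+11 hours 50 minutes → arrive 3:19 PM UTC on Jan 20.
Flight 2 in UTC: 5:14 AM − 10:30 = 6:44 PM on Jan 19.
+10 hours and 24 minutes → arrive 5:08 AM UTC on Jan 20.
Flight 2 lands earlier by 10 hours 11 minutes.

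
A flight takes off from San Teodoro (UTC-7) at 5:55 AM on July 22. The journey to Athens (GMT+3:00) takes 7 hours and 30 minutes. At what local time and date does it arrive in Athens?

Athens is 10:00 ahead of San Teodoro.
After 7 hours 30 minutes it is 1:25 PM in San Teodoro.
Shift by the zone difference: 1:25 PM + 10:00 = 11:25 PM on Jul 22 in Athens.

11:25 PM on Jul 22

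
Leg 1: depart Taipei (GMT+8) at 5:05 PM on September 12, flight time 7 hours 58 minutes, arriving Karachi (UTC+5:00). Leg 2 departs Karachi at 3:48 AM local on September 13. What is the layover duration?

5 hours 45 minutes

Convert departure to UTC: 5:05 PM − 8:00 = 9:05 AM UTC on Sep 12.
Add 7 hours 58 minutes flight time → 5:03 PM UTC.
Karachi is UTC+5:00, so local arrival = 5:03 PM + 5:00 = 10:03 PM on Sep 12.
Layover = 3:48 AM − 10:03 PM (+1 day) = 5 hours 45 minutes.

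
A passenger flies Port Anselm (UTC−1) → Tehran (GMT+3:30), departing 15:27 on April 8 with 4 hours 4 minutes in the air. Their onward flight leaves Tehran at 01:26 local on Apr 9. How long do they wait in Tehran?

1 hour 25 minutes

Convert departure to UTC: 15:27 + 1:00 = 16:27 UTC on Apr 8.
Add 4 hours and 4 minutes flight time → 20:31 UTC.
Tehran is UTC+3:30, so local arrival = 20:31 + 3:30 = 00:01 on Apr 9.
Layover = 01:26 − 00:01 = 1 hour 25 minutes.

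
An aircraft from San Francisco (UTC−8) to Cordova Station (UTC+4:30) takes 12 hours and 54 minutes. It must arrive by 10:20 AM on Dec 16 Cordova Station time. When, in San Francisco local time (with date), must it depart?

8:56 AM on Dec 15

Target arrival in UTC: 10:20 AM − 4:30 = 5:50 AM on Dec 16.
Subtract 12 hours 54 minutes → departure 4:56 PM UTC on Dec 15.
San Francisco is UTC−8:00: 4:56 PM − 8:00 = 8:56 AM on Dec 15.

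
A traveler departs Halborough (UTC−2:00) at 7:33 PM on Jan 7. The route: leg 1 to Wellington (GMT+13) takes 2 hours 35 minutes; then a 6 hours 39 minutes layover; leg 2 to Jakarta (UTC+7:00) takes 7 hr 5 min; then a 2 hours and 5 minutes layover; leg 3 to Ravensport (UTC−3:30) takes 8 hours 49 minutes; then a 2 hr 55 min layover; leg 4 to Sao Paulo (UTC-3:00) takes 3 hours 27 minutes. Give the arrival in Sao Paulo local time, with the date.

Convert departure to UTC: 7:33 PM + 2:00 = 9:33 PM UTC on Jan 7.
Add 2 hours 35 minutes leg 1 → 12:08 AM UTC (Jan 8).
Add 6 hours 39 minutes layover in Wellington → 6:47 AM UTC.
Add 7 hours and 5 minutes leg 2 → 1:52 PM UTC.
Add 2 hours and 5 minutes layover in Jakarta → 3:57 PM UTC.
Add 8 hours 49 minutes leg 3 → 12:46 AM UTC (Jan 9).
Add 2 hours and 55 minutes layover in Ravensport → 3:41 AM UTC.
Add 3 hours 27 minutes leg 4 → 7:08 AM UTC.
Sao Paulo is UTC−3:00, so local arrival = 7:08 AM − 3:00 = 4:08 AM on Jan 9.

4:08 AM on Jan 9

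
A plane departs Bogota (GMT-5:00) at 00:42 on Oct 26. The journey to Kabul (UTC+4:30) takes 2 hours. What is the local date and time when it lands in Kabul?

Kabul is 9:30 ahead of Bogota.
After 2 hours it is 02:42 in Bogota.
Shift by the zone difference: 02:42 + 9:30 = 12:12 on Oct 26 in Kabul.

12:12 on Oct 26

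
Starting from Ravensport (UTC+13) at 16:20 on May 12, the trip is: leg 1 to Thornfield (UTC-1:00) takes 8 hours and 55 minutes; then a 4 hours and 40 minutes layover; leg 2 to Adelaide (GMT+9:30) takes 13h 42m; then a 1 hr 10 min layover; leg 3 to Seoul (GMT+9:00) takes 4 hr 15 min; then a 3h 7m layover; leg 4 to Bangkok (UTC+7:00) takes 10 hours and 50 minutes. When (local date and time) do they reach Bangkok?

Convert departure to UTC: 16:20 − 13:00 = 03:20 UTC on May 12.
Add 8 hours 55 minutes leg 1 → 12:15 UTC.
Add 4 hours and 40 minutes layover in Thornfield → 16:55 UTC.
Add 13 hours 42 minutes leg 2 → 06:37 UTC (May 13).
Add 1 hour 10 minutes layover in Adelaide → 07:47 UTC.
Add 4 hours 15 minutes leg 3 → 12:02 UTC.
Add 3 hours 7 minutes layover in Seoul → 15:09 UTC.
Add 10 hours 50 minutes leg 4 → 01:59 UTC (May 14).
Bangkok is UTC+7:00, so local arrival = 01:59 + 7:00 = 08:59 on May 14.

08:59 on May 14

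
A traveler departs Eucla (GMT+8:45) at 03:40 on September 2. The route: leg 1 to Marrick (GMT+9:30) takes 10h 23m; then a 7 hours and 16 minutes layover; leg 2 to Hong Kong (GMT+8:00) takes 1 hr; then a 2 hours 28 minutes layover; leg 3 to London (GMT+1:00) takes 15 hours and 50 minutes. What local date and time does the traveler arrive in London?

Convert departure to UTC: 03:40 − 8:45 = 18:55 UTC on Sep 1.
Add 10 hours and 23 minutes leg 1 → 05:18 UTC (Sep 2).
Add 7 hours and 16 minutes layover in Marrick → 12:34 UTC.
Add 1 hour leg 2 → 13:34 UTC.
Add 2 hours 28 minutes layover in Hong Kong → 16:02 UTC.
Add 15 hours and 50 minutes leg 3 → 07:52 UTC (Sep 3).
London is UTC+1:00, so local arrival = 07:52 + 1:00 = 08:52 on Sep 3.

08:52 on September 3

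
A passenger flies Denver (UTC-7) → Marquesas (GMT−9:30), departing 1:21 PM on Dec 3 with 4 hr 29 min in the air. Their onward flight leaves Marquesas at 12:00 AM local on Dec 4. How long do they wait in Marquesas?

Convert departure to UTC: 1:21 PM + 7:00 = 8:21 PM UTC on Dec 3.
Add 4 hours 29 minutes flight time → 12:50 AM UTC (Dec 4).
Marquesas is UTC−9:30, so local arrival = 12:50 AM − 9:30 = 3:20 PM on Dec 3.
Layover = 12:00 AM − 3:20 PM (+1 day) = 8 hours 40 minutes.

8 hours 40 minutes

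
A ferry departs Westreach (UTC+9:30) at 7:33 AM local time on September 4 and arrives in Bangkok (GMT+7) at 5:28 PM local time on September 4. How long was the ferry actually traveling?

12 hours 25 minutes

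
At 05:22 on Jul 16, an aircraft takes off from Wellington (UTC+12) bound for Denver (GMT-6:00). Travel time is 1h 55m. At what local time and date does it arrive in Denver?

13:17 on Jul 15

Convert departure to UTC: 05:22 − 12:00 = 17:22 UTC on Jul 15.
Add 1 hour and 55 minutes travel time → 19:17 UTC.
Denver is UTC−6:00, so local arrival = 19:17 − 6:00 = 13:17 on Jul 15.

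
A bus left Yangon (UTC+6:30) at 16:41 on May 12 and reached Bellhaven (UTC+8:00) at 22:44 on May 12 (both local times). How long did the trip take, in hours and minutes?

Departure in UTC: 16:41 − 6:30 = 10:11 on May 12.
Arrival in UTC: 22:44 − 8:00 = 14:44 on May 12.
Elapsed = 14:44 − 10:11 = 4 hours 33 minutes.

4 hours 33 minutes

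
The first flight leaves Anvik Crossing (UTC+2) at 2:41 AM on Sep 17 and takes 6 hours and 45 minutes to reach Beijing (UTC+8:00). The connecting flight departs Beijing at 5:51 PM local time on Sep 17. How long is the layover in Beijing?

Convert departure to UTC: 2:41 AM − 2:00 = 12:41 AM UTC on Sep 17.
Add 6 hours 45 minutes flight time → 7:26 AM UTC.
Beijing is UTC+8:00, so local arrival = 7:26 AM + 8:00 = 3:26 PM on Sep 17.
Layover = 5:51 PM − 3:26 PM = 2 hours 25 minutes.

2 hours 25 minutes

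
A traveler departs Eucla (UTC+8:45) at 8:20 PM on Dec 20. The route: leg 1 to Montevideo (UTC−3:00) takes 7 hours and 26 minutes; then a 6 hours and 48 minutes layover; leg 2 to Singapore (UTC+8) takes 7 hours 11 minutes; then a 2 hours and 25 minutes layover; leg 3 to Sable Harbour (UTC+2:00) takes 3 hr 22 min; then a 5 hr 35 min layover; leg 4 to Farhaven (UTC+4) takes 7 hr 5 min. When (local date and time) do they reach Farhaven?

Convert departure to UTC: 8:20 PM − 8:45 = 11:35 AM UTC on Dec 20.
Add 7 hours and 26 minutes leg 1 → 7:01 PM UTC.
Add 6 hours and 48 minutes layover in Montevideo → 1:49 AM UTC (Dec 21).
Add 7 hours 11 minutes leg 2 → 9:00 AM UTC.
Add 2 hours 25 minutes layover in Singapore → 11:25 AM UTC.
Add 3 hours and 22 minutes leg 3 → 2:47 PM UTC.
Add 5 hours and 35 minutes layover in Sable Harbour → 8:22 PM UTC.
Add 7 hours 5 minutes leg 4 → 3:27 AM UTC (Dec 22).
Farhaven is UTC+4:00, so local arrival = 3:27 AM + 4:00 = 7:27 AM on Dec 22.

7:27 AM on December 22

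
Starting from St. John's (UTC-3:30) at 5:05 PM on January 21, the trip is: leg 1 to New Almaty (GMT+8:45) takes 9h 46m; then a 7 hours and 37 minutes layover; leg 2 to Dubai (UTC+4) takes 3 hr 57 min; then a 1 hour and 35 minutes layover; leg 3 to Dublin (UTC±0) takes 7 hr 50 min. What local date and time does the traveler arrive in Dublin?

3:20 AM on January 23

Convert departure to UTC: 5:05 PM + 3:30 = 8:35 PM UTC on Jan 21.
Add 9 hours and 46 minutes leg 1 → 6:21 AM UTC (Jan 22).
Add 7 hours and 37 minutes layover in New Almaty → 1:58 PM UTC.
Add 3 hours 57 minutes leg 2 → 5:55 PM UTC.
Add 1 hour 35 minutes layover in Dubai → 7:30 PM UTC.
Add 7 hours 50 minutes leg 3 → 3:20 AM UTC (Jan 23).
Dublin is UTC+0, so local arrival is the same: 3:20 AM on Jan 23.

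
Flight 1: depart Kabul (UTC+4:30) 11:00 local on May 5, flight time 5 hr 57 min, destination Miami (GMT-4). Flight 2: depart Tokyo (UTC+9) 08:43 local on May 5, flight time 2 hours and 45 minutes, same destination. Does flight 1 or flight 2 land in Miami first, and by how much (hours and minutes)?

Flight 1 in UTC: 11:00 − 4:30 = 06:30 on May 5.
+5 hours and 57 minutes → arrive 12:27 UTC on May 5.
Flight 2 in UTC: 08:43 − 9:00 = 23:43 on May 4.
+2 hours 45 minutes → arrive 02:28 UTC on May 5.
Flight 2 lands earlier by 9 hours 59 minutes.

the second, by 9 hours 59 minutes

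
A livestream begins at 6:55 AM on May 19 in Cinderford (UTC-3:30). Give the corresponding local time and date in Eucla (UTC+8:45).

7:10 PM on May 19

In UTC: 6:55 AM + 3:30 = 10:25 AM on May 19.
Eucla is UTC+8:45: 10:25 AM + 8:45 = 7:10 PM on May 19.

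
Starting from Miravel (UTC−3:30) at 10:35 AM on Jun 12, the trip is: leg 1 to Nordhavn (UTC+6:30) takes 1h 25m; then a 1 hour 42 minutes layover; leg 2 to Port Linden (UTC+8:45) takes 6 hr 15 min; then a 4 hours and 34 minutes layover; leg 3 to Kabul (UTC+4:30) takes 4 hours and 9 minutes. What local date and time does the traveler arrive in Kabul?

Convert departure to UTC: 10:35 AM + 3:30 = 2:05 PM UTC on Jun 12.
Add 1 hour 25 minutes leg 1 → 3:30 PM UTC.
Add 1 hour 42 minutes layover in Nordhavn → 5:12 PM UTC.
Add 6 hours and 15 minutes leg 2 → 11:27 PM UTC.
Add 4 hours and 34 minutes layover in Port Linden → 4:01 AM UTC (Jun 13).
Add 4 hours 9 minutes leg 3 → 8:10 AM UTC.
Kabul is UTC+4:30, so local arrival = 8:10 AM + 4:30 = 12:40 PM on Jun 13.

12:40 PM on June 13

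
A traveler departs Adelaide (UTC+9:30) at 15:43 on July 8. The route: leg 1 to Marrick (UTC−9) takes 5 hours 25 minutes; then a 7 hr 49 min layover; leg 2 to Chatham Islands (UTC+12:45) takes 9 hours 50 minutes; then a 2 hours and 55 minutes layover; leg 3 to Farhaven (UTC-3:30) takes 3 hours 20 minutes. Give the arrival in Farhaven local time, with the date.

Convert departure to UTC: 15:43 − 9:30 = 06:13 UTC on Jul 8.
Add 5 hours 25 minutes leg 1 → 11:38 UTC.
Add 7 hours 49 minutes layover in Marrick → 19:27 UTC.
Add 9 hours 50 minutes leg 2 → 05:17 UTC (Jul 9).
Add 2 hours 55 minutes layover in Chatham Islands → 08:12 UTC.
Add 3 hours 20 minutes leg 3 → 11:32 UTC.
Farhaven is UTC−3:30, so local arrival = 11:32 − 3:30 = 08:02 on Jul 9.

08:02 on July 9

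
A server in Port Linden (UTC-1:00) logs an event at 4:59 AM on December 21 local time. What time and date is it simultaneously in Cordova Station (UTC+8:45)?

In UTC: 4:59 AM + 1:00 = 5:59 AM on Dec 21.
Cordova Station is UTC+8:45: 5:59 AM + 8:45 = 2:44 PM on Dec 21.

2:44 PM on December 21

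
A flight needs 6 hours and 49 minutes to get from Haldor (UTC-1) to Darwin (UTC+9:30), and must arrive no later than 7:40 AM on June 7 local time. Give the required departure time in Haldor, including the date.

Target arrival in UTC: 7:40 AM − 9:30 = 10:10 PM on Jun 6.
Subtract 6 hours and 49 minutes → departure 3:21 PM UTC on Jun 6.
Haldor is UTC−1:00: 3:21 PM − 1:00 = 2:21 PM on Jun 6.

2:21 PM on June 6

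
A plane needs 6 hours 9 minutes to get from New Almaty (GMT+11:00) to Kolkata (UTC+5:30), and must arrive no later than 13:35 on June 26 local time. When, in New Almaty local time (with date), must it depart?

Target arrival in UTC: 13:35 − 5:30 = 08:05 on Jun 26.
Subtract 6 hours and 9 minutes → departure 01:56 UTC on Jun 26.
New Almaty is UTC+11:00: 01:56 + 11:00 = 12:56 on Jun 26.

12:56 on Jun 26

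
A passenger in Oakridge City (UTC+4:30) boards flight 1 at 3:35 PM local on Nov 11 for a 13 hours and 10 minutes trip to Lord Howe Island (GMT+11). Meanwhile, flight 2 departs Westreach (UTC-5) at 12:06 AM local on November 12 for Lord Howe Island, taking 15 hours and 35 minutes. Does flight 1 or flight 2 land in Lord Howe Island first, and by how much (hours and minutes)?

the first, by 20 hours 26 minutes

Flight 1 in UTC: 3:35 PM − 4:30 = 11:05 AM on Nov 11.
+13 hours 10 minutes → arrive 12:15 AM UTC on Nov 12.
Flight 2 in UTC: 12:06 AM + 5:00 = 5:06 AM on Nov 12.
+15 hours 35 minutes → arrive 8:41 PM UTC on Nov 12.
Flight 1 lands earlier by 20 hours 26 minutes.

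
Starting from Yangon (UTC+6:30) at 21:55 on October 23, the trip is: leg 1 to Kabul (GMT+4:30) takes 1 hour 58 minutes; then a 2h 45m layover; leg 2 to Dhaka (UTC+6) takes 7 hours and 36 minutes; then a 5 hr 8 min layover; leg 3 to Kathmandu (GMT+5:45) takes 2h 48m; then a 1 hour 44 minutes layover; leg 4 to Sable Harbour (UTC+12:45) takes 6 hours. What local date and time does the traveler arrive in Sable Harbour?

08:09 on Oct 25

Convert departure to UTC: 21:55 − 6:30 = 15:25 UTC on Oct 23.
Add 1 hour 58 minutes leg 1 → 17:23 UTC.
Add 2 hours 45 minutes layover in Kabul → 20:08 UTC.
Add 7 hours 36 minutes leg 2 → 03:44 UTC (Oct 24).
Add 5 hours 8 minutes layover in Dhaka → 08:52 UTC.
Add 2 hours and 48 minutes leg 3 → 11:40 UTC.
Add 1 hour and 44 minutes layover in Kathmandu → 13:24 UTC.
Add 6 hours leg 4 → 19:24 UTC.
Sable Harbour is UTC+12:45, so local arrival = 19:24 + 12:45 = 08:09 on Oct 25.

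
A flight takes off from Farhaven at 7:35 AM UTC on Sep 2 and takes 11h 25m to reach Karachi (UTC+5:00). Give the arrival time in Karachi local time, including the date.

Departure is given in UTC: 7:35 AM on Sep 2.
Add 11 hours and 25 minutes → 7:00 PM UTC.
Karachi is UTC+5:00: 7:00 PM + 5:00 = 12:00 AM on Sep 3.

12:00 AM on September 3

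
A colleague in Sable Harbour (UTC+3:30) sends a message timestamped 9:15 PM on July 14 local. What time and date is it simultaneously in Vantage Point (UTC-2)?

3:45 PM on July 14

Vantage Point is 5:30 behind Sable Harbour.
Shift by the zone difference: 9:15 PM − 5:30 = 3:45 PM on Jul 14 in Vantage Point.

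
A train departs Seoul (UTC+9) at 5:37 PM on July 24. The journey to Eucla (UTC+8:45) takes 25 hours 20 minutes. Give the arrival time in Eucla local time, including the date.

6:42 PM on July 25

Convert departure to UTC: 5:37 PM − 9:00 = 8:37 AM UTC on Jul 24.
Add 25 hours and 20 minutes travel time → 9:57 AM UTC (Jul 25).
Eucla is UTC+8:45, so local arrival = 9:57 AM + 8:45 = 6:42 PM on Jul 25.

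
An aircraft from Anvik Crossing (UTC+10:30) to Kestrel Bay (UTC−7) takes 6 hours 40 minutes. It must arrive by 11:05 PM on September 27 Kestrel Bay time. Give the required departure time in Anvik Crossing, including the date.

Target arrival in UTC: 11:05 PM + 7:00 = 6:05 AM on Sep 28.
Subtract 6 hours and 40 minutes → departure 11:25 PM UTC on Sep 27.
Anvik Crossing is UTC+10:30: 11:25 PM + 10:30 = 9:55 AM on Sep 28.

9:55 AM on September 28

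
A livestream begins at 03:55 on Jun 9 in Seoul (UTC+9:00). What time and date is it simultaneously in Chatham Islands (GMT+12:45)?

07:40 on June 9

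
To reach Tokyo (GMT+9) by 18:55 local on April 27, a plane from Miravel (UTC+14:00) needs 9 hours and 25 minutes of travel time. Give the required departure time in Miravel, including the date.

Target arrival in UTC: 18:55 − 9:00 = 09:55 on Apr 27.
Subtract 9 hours 25 minutes → departure 00:30 UTC on Apr 27.
Miravel is UTC+14:00: 00:30 + 14:00 = 14:30 on Apr 27.

14:30 on Apr 27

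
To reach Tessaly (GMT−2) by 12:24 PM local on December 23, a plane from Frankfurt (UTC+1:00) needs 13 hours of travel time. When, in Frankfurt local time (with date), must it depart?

2:24 AM on Dec 23

Target arrival in UTC: 12:24 PM + 2:00 = 2:24 PM on Dec 23.
Subtract 13 hours → departure 1:24 AM UTC on Dec 23.
Frankfurt is UTC+1:00: 1:24 AM + 1:00 = 2:24 AM on Dec 23.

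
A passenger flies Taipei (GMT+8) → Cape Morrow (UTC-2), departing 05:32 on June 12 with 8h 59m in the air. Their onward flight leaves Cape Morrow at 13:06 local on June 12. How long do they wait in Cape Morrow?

8 hours 35 minutes

Convert departure to UTC: 05:32 − 8:00 = 21:32 UTC on Jun 11.
Add 8 hours 59 minutes flight time → 06:31 UTC (Jun 12).
Cape Morrow is UTC−2:00, so local arrival = 06:31 − 2:00 = 04:31 on Jun 12.
Layover = 13:06 − 04:31 = 8 hours 35 minutes.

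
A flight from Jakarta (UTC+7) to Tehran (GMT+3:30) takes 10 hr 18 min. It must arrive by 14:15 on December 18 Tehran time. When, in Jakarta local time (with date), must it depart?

Target arrival in UTC: 14:15 − 3:30 = 10:45 on Dec 18.
Subtract 10 hours 18 minutes → departure 00:27 UTC on Dec 18.
Jakarta is UTC+7:00: 00:27 + 7:00 = 07:27 on Dec 18.

07:27 on Dec 18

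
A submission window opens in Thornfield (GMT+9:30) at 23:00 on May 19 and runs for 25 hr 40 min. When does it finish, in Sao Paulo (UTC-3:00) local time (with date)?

12:10 on May 20

Convert start to UTC: 23:00 − 9:30 = 13:30 UTC on May 19.
Add 25 hours 40 minutes duration → 15:10 UTC (May 20).
Sao Paulo is UTC−3:00, so local end time = 15:10 − 3:00 = 12:10 on May 20.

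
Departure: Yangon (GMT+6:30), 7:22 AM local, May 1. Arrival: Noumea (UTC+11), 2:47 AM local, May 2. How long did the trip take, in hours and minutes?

14 hours 55 minutes

Noumea is 4:30 ahead of Yangon.
Clock-face elapsed time (ignoring zones) is 19 hours 25 minutes.
Actual elapsed = 19 hours 25 minutes − 4:30 = 14 hours 55 minutes.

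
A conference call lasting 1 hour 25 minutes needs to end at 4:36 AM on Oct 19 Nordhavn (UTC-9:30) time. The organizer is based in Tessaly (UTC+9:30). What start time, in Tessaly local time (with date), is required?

10:11 PM on October 19

Target end time in UTC: 4:36 AM + 9:30 = 2:06 PM on Oct 19.
Subtract 1 hour 25 minutes → start 12:41 PM UTC on Oct 19.
Tessaly is UTC+9:30: 12:41 PM + 9:30 = 10:11 PM on Oct 19.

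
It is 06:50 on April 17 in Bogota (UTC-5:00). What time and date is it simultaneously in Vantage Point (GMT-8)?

03:50 on April 17

Vantage Point is 3:00 behind Bogota.
Shift by the zone difference: 06:50 − 3:00 = 03:50 on Apr 17 in Vantage Point.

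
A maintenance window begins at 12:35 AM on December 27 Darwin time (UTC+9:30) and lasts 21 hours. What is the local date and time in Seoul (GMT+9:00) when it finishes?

9:05 PM on December 27

Convert start to UTC: 12:35 AM − 9:30 = 3:05 PM UTC on Dec 26.
Add 21 hours duration → 12:05 PM UTC (Dec 27).
Seoul is UTC+9:00, so local end time = 12:05 PM + 9:00 = 9:05 PM on Dec 27.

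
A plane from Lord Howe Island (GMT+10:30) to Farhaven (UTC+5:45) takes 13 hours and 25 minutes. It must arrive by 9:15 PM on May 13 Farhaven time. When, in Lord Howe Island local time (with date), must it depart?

12:35 PM on May 13

Target arrival in UTC: 9:15 PM − 5:45 = 3:30 PM on May 13.
Subtract 13 hours and 25 minutes → departure 2:05 AM UTC on May 13.
Lord Howe Island is UTC+10:30: 2:05 AM + 10:30 = 12:35 PM on May 13.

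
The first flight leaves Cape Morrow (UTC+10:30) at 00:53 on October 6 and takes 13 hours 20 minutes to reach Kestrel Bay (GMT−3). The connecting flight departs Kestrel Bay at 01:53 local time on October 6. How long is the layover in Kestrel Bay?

Convert departure to UTC: 00:53 − 10:30 = 14:23 UTC on Oct 5.
Add 13 hours and 20 minutes flight time → 03:43 UTC (Oct 6).
Kestrel Bay is UTC−3:00, so local arrival = 03:43 − 3:00 = 00:43 on Oct 6.
Layover = 01:53 − 00:43 = 1 hour 10 minutes.

1 hour 10 minutes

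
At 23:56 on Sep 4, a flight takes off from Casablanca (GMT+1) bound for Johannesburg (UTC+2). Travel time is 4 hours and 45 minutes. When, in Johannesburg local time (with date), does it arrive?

05:41 on September 5

Johannesburg is 1:00 ahead of Casablanca.
After 4 hours 45 minutes it is 04:41 (Sep 5) in Casablanca.
Shift by the zone difference: 04:41 + 1:00 = 05:41 on Sep 5 in Johannesburg.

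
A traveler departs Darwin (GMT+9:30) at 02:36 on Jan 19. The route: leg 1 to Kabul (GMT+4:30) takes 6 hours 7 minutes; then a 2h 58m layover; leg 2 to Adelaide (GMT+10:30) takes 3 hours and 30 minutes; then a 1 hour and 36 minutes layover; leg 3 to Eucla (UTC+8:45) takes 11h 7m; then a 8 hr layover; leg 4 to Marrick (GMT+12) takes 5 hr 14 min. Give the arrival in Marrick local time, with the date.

19:38 on January 20

Convert departure to UTC: 02:36 − 9:30 = 17:06 UTC on Jan 18.
Add 6 hours 7 minutes leg 1 → 23:13 UTC.
Add 2 hours and 58 minutes layover in Kabul → 02:11 UTC (Jan 19).
Add 3 hours and 30 minutes leg 2 → 05:41 UTC.
Add 1 hour 36 minutes layover in Adelaide → 07:17 UTC.
Add 11 hours 7 minutes leg 3 → 18:24 UTC.
Add 8 hours layover in Eucla → 02:24 UTC (Jan 20).
Add 5 hours and 14 minutes leg 4 → 07:38 UTC.
Marrick is UTC+12:00, so local arrival = 07:38 + 12:00 = 19:38 on Jan 20.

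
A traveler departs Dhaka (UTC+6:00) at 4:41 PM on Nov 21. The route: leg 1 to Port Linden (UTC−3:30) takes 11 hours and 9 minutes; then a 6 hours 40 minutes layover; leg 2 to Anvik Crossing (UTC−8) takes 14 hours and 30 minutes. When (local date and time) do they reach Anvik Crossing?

11:00 AM on November 22

Convert departure to UTC: 4:41 PM − 6:00 = 10:41 AM UTC on Nov 21.
Add 11 hours 9 minutes leg 1 → 9:50 PM UTC.
Add 6 hours 40 minutes layover in Port Linden → 4:30 AM UTC (Nov 22).
Add 14 hours and 30 minutes leg 2 → 7:00 PM UTC.
Anvik Crossing is UTC−8:00, so local arrival = 7:00 PM − 8:00 = 11:00 AM on Nov 22.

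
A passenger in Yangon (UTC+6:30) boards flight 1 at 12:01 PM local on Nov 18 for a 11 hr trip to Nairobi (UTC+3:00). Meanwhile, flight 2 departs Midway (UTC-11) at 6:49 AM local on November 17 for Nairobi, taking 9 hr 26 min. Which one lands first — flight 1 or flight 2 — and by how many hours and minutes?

Flight 1 in UTC: 12:01 PM − 6:30 = 5:31 AM on Nov 18.
+11 hours → arrive 4:31 PM UTC on Nov 18.
Flight 2 in UTC: 6:49 AM + 11:00 = 5:49 PM on Nov 17.
+9 hours 26 minutes → arrive 3:15 AM UTC on Nov 18.
Flight 2 lands earlier by 13 hours 16 minutes.

the second, by 13 hours 16 minutes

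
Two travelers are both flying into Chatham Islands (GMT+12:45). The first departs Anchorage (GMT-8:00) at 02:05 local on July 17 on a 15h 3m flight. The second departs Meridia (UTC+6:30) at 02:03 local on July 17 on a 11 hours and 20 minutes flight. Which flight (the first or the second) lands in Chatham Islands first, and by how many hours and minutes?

the second, by 18 hours 15 minutes

Flight 1 in UTC: 02:05 + 8:00 = 10:05 on Jul 17.
+15 hours and 3 minutes → arrive 01:08 UTC on Jul 18.
Flight 2 in UTC: 02:03 − 6:30 = 19:33 on Jul 16.
+11 hours 20 minutes → arrive 06:53 UTC on Jul 17.
Flight 2 lands earlier by 18 hours 15 minutes.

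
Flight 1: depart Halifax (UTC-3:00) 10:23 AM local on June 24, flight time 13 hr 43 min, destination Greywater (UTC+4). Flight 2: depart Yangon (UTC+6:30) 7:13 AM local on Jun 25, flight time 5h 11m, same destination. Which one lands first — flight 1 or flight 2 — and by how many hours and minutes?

Flight 1 in UTC: 10:23 AM + 3:00 = 1:23 PM on Jun 24.
+13 hours 43 minutes → arrive 3:06 AM UTC on Jun 25.
Flight 2 in UTC: 7:13 AM − 6:30 = 12:43 AM on Jun 25.
+5 hours 11 minutes → arrive 5:54 AM UTC on Jun 25.
Flight 1 lands earlier by 2 hours 48 minutes.

the first, by 2 hours 48 minutes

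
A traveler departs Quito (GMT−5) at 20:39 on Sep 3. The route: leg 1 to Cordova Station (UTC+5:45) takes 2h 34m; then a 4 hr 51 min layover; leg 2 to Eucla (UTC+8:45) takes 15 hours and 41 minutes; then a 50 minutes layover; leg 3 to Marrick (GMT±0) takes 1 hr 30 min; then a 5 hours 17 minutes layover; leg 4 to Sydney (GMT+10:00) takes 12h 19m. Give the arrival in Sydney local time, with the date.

06:41 on Sep 6

Convert departure to UTC: 20:39 + 5:00 = 01:39 UTC on Sep 4.
Add 2 hours 34 minutes leg 1 → 04:13 UTC.
Add 4 hours 51 minutes layover in Cordova Station → 09:04 UTC.
Add 15 hours 41 minutes leg 2 → 00:45 UTC (Sep 5).
Add 50 minutes layover in Eucla → 01:35 UTC.
Add 1 hour 30 minutes leg 3 → 03:05 UTC.
Add 5 hours 17 minutes layover in Marrick → 08:22 UTC.
Add 12 hours 19 minutes leg 4 → 20:41 UTC.
Sydney is UTC+10:00, so local arrival = 20:41 + 10:00 = 06:41 on Sep 6.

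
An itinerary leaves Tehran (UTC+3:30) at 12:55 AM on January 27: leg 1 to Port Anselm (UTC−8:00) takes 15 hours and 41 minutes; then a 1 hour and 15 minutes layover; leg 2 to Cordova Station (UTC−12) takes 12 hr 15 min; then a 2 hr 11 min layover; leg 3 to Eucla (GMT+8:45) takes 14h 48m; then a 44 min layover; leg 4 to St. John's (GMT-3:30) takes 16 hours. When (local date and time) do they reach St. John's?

Convert departure to UTC: 12:55 AM − 3:30 = 9:25 PM UTC on Jan 26.
Add 15 hours and 41 minutes leg 1 → 1:06 PM UTC (Jan 27).
Add 1 hour 15 minutes layover in Port Anselm → 2:21 PM UTC.
Add 12 hours 15 minutes leg 2 → 2:36 AM UTC (Jan 28).
Add 2 hours and 11 minutes layover in Cordova Station → 4:47 AM UTC.
Add 14 hours and 48 minutes leg 3 → 7:35 PM UTC.
Add 44 minutes layover in Eucla → 8:19 PM UTC.
Add 16 hours leg 4 → 12:19 PM UTC (Jan 29).
St. John's is UTC−3:30, so local arrival = 12:19 PM − 3:30 = 8:49 AM on Jan 29.

8:49 AM on January 29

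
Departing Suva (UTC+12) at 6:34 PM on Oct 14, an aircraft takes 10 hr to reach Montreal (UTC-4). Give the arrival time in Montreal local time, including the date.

12:34 PM on October 14

Montreal is 16:00 behind Suva.
After 10 hours it is 4:34 AM (Oct 15) in Suva.
Shift by the zone difference: 4:34 AM − 16:00 = 12:34 PM on Oct 14 in Montreal.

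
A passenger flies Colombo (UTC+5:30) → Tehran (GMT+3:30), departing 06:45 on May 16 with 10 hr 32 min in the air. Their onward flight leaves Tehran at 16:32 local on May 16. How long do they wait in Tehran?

1 hour 15 minutes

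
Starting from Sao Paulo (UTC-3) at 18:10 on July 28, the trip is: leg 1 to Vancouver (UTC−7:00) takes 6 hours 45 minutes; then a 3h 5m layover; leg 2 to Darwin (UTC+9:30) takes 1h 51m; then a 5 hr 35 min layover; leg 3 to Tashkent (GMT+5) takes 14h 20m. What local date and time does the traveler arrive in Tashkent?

09:46 on July 30

Convert departure to UTC: 18:10 + 3:00 = 21:10 UTC on Jul 28.
Add 6 hours and 45 minutes leg 1 → 03:55 UTC (Jul 29).
Add 3 hours 5 minutes layover in Vancouver → 07:00 UTC.
Add 1 hour 51 minutes leg 2 → 08:51 UTC.
Add 5 hours 35 minutes layover in Darwin → 14:26 UTC.
Add 14 hours and 20 minutes leg 3 → 04:46 UTC (Jul 30).
Tashkent is UTC+5:00, so local arrival = 04:46 + 5:00 = 09:46 on Jul 30.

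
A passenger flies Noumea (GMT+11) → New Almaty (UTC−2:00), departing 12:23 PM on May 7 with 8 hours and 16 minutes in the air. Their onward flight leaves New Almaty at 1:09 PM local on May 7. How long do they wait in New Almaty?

5 hours 30 minutes

Convert departure to UTC: 12:23 PM − 11:00 = 1:23 AM UTC on May 7.
Add 8 hours and 16 minutes flight time → 9:39 AM UTC.
New Almaty is UTC−2:00, so local arrival = 9:39 AM − 2:00 = 7:39 AM on May 7.
Layover = 1:09 PM − 7:39 AM = 5 hours 30 minutes.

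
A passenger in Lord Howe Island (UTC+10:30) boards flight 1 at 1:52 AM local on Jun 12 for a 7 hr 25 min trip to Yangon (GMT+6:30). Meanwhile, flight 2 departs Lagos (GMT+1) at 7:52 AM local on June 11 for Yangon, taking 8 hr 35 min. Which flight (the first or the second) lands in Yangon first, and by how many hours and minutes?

the second, by 7 hours 20 minutes

Flight 1 in UTC: 1:52 AM − 10:30 = 3:22 PM on Jun 11.
+7 hours and 25 minutes → arrive 10:47 PM UTC on Jun 11.
Flight 2 in UTC: 7:52 AM − 1:00 = 6:52 AM on Jun 11.
+8 hours 35 minutes → arrive 3:27 PM UTC on Jun 11.
Flight 2 lands earlier by 7 hours 20 minutes.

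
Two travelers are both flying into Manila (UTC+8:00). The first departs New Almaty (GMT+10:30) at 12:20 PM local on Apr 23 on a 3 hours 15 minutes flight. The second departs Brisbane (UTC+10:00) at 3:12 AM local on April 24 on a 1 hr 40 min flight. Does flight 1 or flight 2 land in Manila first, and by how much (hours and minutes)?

Flight 1 in UTC: 12:20 PM − 10:30 = 1:50 AM on Apr 23.
+3 hours and 15 minutes → arrive 5:05 AM UTC on Apr 23.
Flight 2 in UTC: 3:12 AM − 10:00 = 5:12 PM on Apr 23.
+1 hour and 40 minutes → arrive 6:52 PM UTC on Apr 23.
Flight 1 lands earlier by 13 hours 47 minutes.

the first, by 13 hours 47 minutes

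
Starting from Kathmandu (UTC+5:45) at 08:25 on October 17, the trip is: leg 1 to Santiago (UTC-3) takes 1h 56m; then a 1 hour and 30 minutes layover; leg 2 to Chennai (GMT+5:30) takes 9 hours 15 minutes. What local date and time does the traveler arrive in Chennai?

20:51 on October 17

Convert departure to UTC: 08:25 − 5:45 = 02:40 UTC on Oct 17.
Add 1 hour 56 minutes leg 1 → 04:36 UTC.
Add 1 hour 30 minutes layover in Santiago → 06:06 UTC.
Add 9 hours 15 minutes leg 2 → 15:21 UTC.
Chennai is UTC+5:30, so local arrival = 15:21 + 5:30 = 20:51 on Oct 17.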